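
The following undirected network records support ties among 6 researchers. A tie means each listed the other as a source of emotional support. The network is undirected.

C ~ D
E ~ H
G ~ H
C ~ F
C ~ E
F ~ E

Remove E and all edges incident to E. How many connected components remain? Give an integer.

Without E, the remaining ties split the others into: {C, D, F}; {G, H}.
That's 2 separate components.

2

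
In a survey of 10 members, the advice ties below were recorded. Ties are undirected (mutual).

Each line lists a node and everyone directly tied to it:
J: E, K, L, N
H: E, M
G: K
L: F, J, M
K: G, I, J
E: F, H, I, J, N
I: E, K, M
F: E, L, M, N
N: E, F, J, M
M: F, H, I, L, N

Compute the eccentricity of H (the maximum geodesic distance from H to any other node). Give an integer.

4

Distances from H: E:1, F:2, G:4, I:2, J:2, K:3, L:2, M:1, N:2.
The largest is 4 (to G), so the eccentricity of H is 4.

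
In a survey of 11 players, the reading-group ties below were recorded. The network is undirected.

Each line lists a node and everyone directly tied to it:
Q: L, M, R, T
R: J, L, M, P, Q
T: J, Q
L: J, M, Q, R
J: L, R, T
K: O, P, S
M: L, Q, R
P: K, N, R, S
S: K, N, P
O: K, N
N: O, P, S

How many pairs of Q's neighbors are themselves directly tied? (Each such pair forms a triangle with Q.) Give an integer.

3

Q's neighbors: L, M, R, and T.
Neighbor pairs that are themselves tied: Q–L–M; Q–L–R; Q–M–R. Each forms one triangle with Q, for 3 in total.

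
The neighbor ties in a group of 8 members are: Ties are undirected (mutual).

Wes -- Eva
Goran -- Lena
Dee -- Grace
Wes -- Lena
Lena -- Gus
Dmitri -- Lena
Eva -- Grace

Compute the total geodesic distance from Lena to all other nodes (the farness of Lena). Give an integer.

Distances from Lena: Dee:4, Dmitri:1, Eva:2, Goran:1, Grace:3, Gus:1, Wes:1.
Sum = 4 + 1 + 2 + 1 + 3 + 1 + 1 = 13.

13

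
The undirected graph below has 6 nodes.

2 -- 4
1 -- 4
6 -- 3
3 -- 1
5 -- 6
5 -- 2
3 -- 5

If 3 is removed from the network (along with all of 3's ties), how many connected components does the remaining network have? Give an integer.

3's neighbors (1, 5, and 6) remain reachable from one another through other ties, so the rest of the network stays in one piece.

1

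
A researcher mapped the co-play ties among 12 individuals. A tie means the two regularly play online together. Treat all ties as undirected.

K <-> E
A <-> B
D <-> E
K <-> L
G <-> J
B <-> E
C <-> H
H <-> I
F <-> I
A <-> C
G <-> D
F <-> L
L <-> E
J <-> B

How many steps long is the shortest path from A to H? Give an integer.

2

One shortest route is A – C – H, which uses 2 edges, and A and H are not directly tied, so nothing shorter exists. So d(A,H) = 2.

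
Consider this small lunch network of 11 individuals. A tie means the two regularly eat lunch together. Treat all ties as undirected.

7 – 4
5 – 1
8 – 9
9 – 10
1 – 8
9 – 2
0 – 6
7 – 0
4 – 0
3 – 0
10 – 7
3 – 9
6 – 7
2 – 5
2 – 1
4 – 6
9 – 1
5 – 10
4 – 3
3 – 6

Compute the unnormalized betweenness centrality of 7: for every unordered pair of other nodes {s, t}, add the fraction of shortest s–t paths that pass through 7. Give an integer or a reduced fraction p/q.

6

Pairs whose geodesics pass through 7 — 10–4: 1; 10–6: 1; 10–0: 1; 5–4: 1; 5–6: 1; 5–0: 1.
All other pairs contribute 0.
Summing the contributions gives betweenness(7) = 6.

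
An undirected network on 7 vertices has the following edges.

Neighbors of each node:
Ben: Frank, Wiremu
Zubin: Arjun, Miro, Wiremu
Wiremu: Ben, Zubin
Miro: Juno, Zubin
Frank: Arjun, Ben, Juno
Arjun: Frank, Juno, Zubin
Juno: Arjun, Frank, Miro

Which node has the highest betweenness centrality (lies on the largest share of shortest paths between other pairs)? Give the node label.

Unnormalized betweenness of each node: Arjun:11/6, Ben:4/3, Frank:17/6, Juno:2, Miro:5/6, Wiremu:3/2, Zubin:11/3.
Zubin has the largest value, 11/3, making it the main broker — the node through which the most shortest paths run.

Zubin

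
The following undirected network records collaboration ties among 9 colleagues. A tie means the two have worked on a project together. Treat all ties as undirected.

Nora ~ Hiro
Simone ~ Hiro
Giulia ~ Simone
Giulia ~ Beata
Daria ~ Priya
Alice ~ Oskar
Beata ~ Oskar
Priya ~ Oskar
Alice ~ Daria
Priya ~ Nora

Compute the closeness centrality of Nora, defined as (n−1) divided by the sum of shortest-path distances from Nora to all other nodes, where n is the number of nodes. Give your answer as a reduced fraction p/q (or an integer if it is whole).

Distances from Nora: Alice:3, Beata:3, Daria:2, Giulia:3, Hiro:1, Oskar:2, Priya:1, Simone:2. Sum = 17.
n = 9, so closeness = 8/17.

8/17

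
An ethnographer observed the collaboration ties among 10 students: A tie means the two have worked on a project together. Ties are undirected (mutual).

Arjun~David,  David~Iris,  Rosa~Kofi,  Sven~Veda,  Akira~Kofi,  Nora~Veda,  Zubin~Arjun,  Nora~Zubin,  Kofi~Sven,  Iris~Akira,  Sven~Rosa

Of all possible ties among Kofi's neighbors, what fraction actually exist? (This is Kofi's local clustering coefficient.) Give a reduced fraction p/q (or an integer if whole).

Kofi's neighbors: Akira, Rosa, and Sven (k = 3).
Possible neighbor pairs: C(3,2) = 3. Edges among them: Rosa–Sven → e = 1.
Clustering(Kofi) = 1/3.

1/3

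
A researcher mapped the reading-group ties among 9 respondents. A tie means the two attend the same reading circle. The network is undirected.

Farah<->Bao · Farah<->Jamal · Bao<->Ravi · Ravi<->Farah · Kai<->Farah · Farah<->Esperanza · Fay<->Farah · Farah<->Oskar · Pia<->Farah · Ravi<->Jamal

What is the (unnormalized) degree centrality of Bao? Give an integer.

Bao is directly tied to Farah and Ravi. That is 2 neighbors, so the degree of Bao is 2.

2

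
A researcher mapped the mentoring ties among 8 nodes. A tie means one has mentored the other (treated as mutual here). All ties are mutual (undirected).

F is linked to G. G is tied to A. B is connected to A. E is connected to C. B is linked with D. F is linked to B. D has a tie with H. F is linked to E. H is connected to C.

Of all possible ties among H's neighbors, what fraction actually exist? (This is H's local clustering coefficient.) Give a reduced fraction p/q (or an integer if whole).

0

H's neighbors: C and D (k = 2).
Possible neighbor pairs: C(2,2) = 1. Edges among them: none → e = 0.
Clustering(H) = 0/1.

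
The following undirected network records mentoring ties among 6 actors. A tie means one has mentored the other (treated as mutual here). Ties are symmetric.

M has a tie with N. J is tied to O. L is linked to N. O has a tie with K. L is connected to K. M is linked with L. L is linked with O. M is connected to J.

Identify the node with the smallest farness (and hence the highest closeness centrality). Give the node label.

L

Farness (sum of distances to all others) for each node — J:8, K:8, L:6, M:7, N:8, O:7.
The smallest farness is 6, for L, so L has the highest closeness.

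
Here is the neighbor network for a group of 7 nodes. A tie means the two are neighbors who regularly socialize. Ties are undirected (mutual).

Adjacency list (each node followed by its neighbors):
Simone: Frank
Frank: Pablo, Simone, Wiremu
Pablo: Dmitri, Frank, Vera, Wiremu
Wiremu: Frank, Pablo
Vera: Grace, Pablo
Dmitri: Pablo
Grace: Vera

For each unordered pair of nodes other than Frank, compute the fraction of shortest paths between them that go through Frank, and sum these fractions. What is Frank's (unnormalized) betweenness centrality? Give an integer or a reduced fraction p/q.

5

Pairs whose geodesics pass through Frank — Simone–Wiremu: 1; Simone–Pablo: 1; Simone–Vera: 1; Simone–Grace: 1; Simone–Dmitri: 1.
All other pairs contribute 0.
Summing the contributions gives betweenness(Frank) = 5.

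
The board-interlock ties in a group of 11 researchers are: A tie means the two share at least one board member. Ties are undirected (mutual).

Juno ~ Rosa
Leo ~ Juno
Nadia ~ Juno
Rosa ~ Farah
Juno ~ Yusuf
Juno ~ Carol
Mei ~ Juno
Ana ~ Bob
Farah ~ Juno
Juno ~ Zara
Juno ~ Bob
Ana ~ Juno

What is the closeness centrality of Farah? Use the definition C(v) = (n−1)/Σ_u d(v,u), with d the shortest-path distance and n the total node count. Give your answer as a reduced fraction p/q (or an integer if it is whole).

Distances from Farah: Ana:2, Bob:2, Carol:2, Juno:1, Leo:2, Mei:2, Nadia:2, Rosa:1, Yusuf:2, Zara:2. Sum = 18.
n = 11, so closeness = 10/18 = 5/9.

5/9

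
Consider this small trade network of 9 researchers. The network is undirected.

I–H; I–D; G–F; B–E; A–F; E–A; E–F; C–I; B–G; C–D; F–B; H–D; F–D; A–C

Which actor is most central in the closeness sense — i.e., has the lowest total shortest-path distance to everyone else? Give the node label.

Farness (sum of distances to all others) for each node — A:14, B:16, C:15, D:12, E:15, F:11, G:17, H:18, I:16.
The smallest farness is 11, for F, so F has the highest closeness.

F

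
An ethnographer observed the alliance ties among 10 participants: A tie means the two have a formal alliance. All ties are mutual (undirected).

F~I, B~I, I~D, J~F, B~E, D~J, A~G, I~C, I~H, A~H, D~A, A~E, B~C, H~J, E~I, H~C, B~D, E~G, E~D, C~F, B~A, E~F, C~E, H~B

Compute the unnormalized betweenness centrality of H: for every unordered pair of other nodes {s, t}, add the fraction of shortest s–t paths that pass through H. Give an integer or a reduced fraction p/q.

8/3

Pairs whose geodesics pass through H — G–J: 1/4; A–J: 1/2; A–C: 1/3; A–I: 1/4; J–B: 1/2; J–C: 1/2; J–I: 1/3.
All other pairs contribute 0.
Summing the contributions gives betweenness(H) = 8/3.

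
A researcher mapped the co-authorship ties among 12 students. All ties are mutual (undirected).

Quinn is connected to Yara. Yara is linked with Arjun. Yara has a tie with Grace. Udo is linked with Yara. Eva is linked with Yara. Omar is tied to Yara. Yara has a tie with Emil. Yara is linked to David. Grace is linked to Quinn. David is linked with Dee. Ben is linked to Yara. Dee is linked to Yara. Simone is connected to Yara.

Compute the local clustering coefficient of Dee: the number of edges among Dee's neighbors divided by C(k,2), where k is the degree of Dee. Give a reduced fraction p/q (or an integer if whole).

Dee's neighbors: David and Yara (k = 2).
Possible neighbor pairs: C(2,2) = 1. Edges among them: David–Yara → e = 1.
Clustering(Dee) = 1/1.

1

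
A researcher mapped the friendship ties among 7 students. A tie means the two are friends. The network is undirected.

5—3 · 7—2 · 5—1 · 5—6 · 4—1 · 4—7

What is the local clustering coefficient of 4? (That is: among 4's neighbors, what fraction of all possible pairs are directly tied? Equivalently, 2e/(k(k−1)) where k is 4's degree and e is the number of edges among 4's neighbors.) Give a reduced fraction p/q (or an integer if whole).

4's neighbors: 1 and 7 (k = 2).
Possible neighbor pairs: C(2,2) = 1. Edges among them: none → e = 0.
Clustering(4) = 0/1.

0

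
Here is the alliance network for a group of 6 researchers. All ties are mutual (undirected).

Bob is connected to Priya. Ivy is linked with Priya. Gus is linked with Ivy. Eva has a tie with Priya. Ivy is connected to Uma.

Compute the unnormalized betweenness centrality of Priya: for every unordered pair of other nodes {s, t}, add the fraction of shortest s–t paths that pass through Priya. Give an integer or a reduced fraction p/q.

7

Pairs whose geodesics pass through Priya — Ivy–Eva: 1; Ivy–Bob: 1; Eva–Gus: 1; Eva–Uma: 1; Eva–Bob: 1; Gus–Bob: 1; Uma–Bob: 1.
All other pairs contribute 0.
Summing the contributions gives betweenness(Priya) = 7.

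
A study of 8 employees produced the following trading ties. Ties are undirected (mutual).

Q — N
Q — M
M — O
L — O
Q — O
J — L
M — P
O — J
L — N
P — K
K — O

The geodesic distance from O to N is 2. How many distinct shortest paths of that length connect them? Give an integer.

The shortest distance is 2. The length-2 paths are: O–L–N; O–Q–N.
That gives 2 distinct shortest paths.

2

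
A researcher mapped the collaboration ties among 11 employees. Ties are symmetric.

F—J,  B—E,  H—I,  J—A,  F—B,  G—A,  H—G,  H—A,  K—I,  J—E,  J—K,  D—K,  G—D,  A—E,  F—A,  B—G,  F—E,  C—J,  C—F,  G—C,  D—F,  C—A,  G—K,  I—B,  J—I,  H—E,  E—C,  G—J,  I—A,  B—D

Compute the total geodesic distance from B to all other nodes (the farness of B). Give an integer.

Distances from B: A:2, C:2, D:1, E:1, F:1, G:1, H:2, I:1, J:2, K:2.
Sum = 2 + 2 + 1 + 1 + 1 + 1 + 2 + 1 + 2 + 2 = 15.

15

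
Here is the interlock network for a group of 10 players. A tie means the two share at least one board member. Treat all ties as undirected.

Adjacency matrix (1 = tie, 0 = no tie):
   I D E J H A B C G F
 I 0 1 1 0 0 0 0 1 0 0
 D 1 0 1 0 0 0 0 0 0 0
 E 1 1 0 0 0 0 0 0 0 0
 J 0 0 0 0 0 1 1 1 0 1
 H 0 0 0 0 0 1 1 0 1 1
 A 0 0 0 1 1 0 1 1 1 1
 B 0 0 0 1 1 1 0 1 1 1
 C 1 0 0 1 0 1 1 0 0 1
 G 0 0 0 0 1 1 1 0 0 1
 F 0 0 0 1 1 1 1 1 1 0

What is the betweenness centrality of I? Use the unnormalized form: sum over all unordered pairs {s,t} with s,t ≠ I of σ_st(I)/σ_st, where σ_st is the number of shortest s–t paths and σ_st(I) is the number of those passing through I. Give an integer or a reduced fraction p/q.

14

Pairs whose geodesics pass through I — D–J: 1; D–H: 3/3; D–A: 1; D–B: 1; D–C: 1; D–G: 3/3; D–F: 1; E–J: 1; E–H: 3/3; E–A: 1; E–B: 1; E–C: 1; E–G: 3/3; E–F: 1.
All other pairs contribute 0.
Summing the contributions gives betweenness(I) = 14.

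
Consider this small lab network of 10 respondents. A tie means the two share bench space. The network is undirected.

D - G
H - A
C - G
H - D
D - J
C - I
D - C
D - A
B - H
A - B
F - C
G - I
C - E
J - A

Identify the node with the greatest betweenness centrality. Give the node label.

Unnormalized betweenness of each node: A:9/2, B:0, C:35/2, D:41/2, E:0, F:0, G:5/2, H:3, I:0, J:0.
D has the largest value, 41/2, making it the main broker — the node through which the most shortest paths run.

D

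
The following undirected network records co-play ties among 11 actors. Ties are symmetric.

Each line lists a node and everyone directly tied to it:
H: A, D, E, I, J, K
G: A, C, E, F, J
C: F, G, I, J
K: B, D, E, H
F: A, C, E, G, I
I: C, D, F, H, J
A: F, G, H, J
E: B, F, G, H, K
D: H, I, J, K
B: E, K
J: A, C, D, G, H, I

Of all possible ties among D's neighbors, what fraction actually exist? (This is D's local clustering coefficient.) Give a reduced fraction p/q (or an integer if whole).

2/3

D's neighbors: H, I, J, and K (k = 4).
Possible neighbor pairs: C(4,2) = 6. Edges among them: H–I, H–J, H–K, I–J → e = 4.
Clustering(D) = 4/6 = 2/3.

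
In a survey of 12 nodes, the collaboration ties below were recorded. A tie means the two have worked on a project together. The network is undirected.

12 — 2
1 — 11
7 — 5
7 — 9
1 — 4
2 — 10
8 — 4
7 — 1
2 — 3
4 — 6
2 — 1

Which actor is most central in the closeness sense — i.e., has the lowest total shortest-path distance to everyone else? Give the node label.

Farness (sum of distances to all others) for each node — 1:18, 2:22, 3:32, 4:24, 5:34, 6:34, 7:24, 8:34, 9:34, 10:32, 11:28, 12:32.
The smallest farness is 18, for 1, so 1 has the highest closeness.

1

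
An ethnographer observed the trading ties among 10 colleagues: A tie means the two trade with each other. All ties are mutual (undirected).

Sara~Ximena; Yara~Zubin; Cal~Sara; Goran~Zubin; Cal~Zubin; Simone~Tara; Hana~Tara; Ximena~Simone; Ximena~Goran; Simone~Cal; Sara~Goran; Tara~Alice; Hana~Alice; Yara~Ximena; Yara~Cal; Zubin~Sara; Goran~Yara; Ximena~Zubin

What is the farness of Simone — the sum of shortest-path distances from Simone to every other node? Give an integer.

15

Distances from Simone: Alice:2, Cal:1, Goran:2, Hana:2, Sara:2, Tara:1, Ximena:1, Yara:2, Zubin:2.
Sum = 2 + 1 + 2 + 2 + 2 + 1 + 1 + 2 + 2 = 15.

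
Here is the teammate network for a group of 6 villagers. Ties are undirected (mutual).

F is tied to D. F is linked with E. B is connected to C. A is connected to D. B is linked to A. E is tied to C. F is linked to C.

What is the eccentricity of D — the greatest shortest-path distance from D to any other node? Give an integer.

2

Distances from D: A:1, B:2, C:2, E:2, F:1.
The largest is 2 (to C, E, and B), so the eccentricity of D is 2.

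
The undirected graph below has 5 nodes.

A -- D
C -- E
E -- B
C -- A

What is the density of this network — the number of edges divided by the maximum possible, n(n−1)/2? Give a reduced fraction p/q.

There are 4 edges and 5 nodes, so the maximum possible is C(5,2) = 10.
Density = 4/10 = 2/5.

2/5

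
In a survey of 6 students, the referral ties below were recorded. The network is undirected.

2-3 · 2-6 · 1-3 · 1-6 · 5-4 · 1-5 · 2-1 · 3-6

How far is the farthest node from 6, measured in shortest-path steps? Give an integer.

3

Distances from 6: 1:1, 2:1, 3:1, 4:3, 5:2.
The largest is 3 (to 4), so the eccentricity of 6 is 3.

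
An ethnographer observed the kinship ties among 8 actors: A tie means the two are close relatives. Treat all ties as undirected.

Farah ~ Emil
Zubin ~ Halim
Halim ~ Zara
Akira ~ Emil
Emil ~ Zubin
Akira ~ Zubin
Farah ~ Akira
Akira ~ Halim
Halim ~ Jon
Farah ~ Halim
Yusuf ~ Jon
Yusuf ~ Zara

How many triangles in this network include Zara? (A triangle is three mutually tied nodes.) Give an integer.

Zara's neighbors are Halim and Yusuf, but none of them are tied to each other, so no triangle contains Zara.

0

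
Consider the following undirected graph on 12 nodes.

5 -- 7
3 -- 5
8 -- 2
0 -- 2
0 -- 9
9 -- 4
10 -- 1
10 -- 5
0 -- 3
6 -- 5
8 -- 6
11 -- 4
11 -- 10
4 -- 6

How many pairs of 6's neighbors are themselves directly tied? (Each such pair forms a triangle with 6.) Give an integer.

0

6's neighbors are 4, 5, and 8, but none of them are tied to each other, so no triangle contains 6.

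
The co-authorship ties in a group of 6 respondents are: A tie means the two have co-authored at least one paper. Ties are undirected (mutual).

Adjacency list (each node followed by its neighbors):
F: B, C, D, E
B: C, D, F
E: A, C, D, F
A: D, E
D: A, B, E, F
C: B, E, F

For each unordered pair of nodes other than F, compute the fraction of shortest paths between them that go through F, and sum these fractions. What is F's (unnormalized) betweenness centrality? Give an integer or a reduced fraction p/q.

2/3

Pairs whose geodesics pass through F — E–B: 1/3; C–D: 1/3.
All other pairs contribute 0.
Summing the contributions gives betweenness(F) = 2/3.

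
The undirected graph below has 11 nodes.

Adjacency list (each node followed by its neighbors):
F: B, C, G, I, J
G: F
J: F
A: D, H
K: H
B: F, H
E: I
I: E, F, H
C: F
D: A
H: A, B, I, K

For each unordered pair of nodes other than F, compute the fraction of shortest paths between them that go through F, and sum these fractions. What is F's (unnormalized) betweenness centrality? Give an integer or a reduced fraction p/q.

Pairs whose geodesics pass through F — H–J: 2/2; H–C: 2/2; H–G: 2/2; B–E: 1/2; B–J: 1; B–I: 1/2; B–C: 1; B–G: 1; E–J: 1; E–C: 1; E–G: 1; J–I: 1; J–C: 1; J–K: 2/2 … (+12 more pairs).
All other pairs contribute 0.
Summing the contributions gives betweenness(F) = 25.

25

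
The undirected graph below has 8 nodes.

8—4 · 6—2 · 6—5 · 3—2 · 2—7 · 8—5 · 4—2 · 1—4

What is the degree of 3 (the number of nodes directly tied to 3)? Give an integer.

3 is directly tied to 2. That is 1 neighbor, so the degree of 3 is 1.

1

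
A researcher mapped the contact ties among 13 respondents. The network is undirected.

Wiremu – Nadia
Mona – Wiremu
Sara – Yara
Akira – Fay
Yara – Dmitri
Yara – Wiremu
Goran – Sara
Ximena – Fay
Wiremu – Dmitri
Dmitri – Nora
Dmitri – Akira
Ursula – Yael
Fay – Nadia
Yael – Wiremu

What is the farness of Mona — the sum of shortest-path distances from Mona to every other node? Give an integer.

Distances from Mona: Akira:3, Dmitri:2, Fay:3, Goran:4, Nadia:2, Nora:3, Sara:3, Ursula:3, Wiremu:1, Ximena:4, Yael:2, Yara:2.
Sum = 3 + 2 + 3 + 4 + 2 + 3 + 3 + 3 + 1 + 4 + 2 + 2 = 32.

32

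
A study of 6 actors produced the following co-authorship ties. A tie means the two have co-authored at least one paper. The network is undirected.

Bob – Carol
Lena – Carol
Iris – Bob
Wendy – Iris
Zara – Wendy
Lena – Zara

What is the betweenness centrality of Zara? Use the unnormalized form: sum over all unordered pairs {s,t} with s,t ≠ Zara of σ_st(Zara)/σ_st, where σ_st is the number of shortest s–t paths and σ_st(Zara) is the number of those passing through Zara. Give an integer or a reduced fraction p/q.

Pairs whose geodesics pass through Zara — Wendy–Carol: 1/2; Wendy–Lena: 1; Iris–Lena: 1/2.
All other pairs contribute 0.
Summing the contributions gives betweenness(Zara) = 2.

2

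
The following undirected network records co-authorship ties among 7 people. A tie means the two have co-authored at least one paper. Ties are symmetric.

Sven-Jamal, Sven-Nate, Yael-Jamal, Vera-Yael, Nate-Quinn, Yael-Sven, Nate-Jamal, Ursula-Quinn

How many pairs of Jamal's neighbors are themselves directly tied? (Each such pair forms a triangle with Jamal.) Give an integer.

Jamal's neighbors: Nate, Sven, and Yael.
Neighbor pairs that are themselves tied: Jamal–Nate–Sven; Jamal–Sven–Yael. Each forms one triangle with Jamal, for 2 in total.

2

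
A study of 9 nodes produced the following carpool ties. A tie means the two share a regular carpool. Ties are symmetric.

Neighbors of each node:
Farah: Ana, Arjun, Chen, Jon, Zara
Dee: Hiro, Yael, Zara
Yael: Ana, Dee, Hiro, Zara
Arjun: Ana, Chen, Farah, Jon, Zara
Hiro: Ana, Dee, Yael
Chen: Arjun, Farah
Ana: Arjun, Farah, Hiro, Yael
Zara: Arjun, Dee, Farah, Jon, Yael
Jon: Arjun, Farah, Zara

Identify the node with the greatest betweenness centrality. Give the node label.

Unnormalized betweenness of each node: Ana:5, Arjun:49/12, Chen:0, Dee:3/4, Farah:49/12, Hiro:1/2, Jon:0, Yael:19/12, Zara:7.
Zara has the largest value, 7, making it the main broker — the node through which the most shortest paths run.

Zara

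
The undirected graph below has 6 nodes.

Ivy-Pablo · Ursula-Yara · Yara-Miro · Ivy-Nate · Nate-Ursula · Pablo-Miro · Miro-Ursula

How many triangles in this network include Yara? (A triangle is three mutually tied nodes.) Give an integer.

Yara's neighbors: Miro and Ursula.
Neighbor pairs that are themselves tied: Yara–Miro–Ursula. Each forms one triangle with Yara, for 1 in total.

1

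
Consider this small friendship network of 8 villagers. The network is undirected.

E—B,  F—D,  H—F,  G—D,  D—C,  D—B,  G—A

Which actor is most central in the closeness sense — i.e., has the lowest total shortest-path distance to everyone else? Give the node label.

D

Farness (sum of distances to all others) for each node — A:20, B:14, C:16, D:10, E:20, F:14, G:14, H:20.
The smallest farness is 10, for D, so D has the highest closeness.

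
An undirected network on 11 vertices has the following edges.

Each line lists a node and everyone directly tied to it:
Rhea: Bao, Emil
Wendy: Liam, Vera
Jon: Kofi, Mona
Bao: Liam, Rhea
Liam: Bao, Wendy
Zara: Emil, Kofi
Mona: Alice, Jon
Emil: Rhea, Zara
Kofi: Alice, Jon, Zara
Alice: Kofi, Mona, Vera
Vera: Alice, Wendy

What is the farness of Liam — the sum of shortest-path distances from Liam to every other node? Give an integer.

29

Distances from Liam: Alice:3, Bao:1, Emil:3, Jon:5, Kofi:4, Mona:4, Rhea:2, Vera:2, Wendy:1, Zara:4.
Sum = 3 + 1 + 3 + 5 + 4 + 4 + 2 + 2 + 1 + 4 = 29.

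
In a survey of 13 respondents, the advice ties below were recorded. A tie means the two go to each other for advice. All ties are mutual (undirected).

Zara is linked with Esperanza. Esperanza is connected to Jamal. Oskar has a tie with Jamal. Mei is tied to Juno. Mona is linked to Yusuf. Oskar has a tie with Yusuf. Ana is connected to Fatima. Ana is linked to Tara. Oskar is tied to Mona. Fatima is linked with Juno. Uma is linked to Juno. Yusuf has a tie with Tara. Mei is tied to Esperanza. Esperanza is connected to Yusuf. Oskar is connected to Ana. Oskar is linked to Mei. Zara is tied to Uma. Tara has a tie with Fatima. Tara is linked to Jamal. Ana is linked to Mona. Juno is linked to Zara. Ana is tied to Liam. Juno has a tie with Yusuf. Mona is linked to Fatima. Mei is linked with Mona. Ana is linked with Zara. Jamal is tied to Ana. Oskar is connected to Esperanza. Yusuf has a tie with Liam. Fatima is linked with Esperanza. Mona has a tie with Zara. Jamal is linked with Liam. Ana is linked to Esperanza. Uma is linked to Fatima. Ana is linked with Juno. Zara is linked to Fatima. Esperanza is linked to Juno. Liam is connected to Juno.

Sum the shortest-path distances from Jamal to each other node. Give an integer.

20

Distances from Jamal: Ana:1, Esperanza:1, Fatima:2, Juno:2, Liam:1, Mei:2, Mona:2, Oskar:1, Tara:1, Uma:3, Yusuf:2, Zara:2.
Sum = 1 + 1 + 2 + 2 + 1 + 2 + 2 + 1 + 1 + 3 + 2 + 2 = 20.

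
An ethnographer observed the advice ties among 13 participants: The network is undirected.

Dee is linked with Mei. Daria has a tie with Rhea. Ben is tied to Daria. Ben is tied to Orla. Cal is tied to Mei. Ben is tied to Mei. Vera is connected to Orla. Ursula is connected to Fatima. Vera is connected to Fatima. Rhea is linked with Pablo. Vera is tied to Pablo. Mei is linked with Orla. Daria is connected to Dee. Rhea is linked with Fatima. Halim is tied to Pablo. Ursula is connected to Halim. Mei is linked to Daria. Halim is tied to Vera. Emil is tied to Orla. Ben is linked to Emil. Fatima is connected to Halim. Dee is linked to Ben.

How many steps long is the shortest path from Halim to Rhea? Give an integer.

One shortest route is Halim – Fatima – Rhea, which uses 2 edges, and Halim and Rhea are not directly tied, so nothing shorter exists. So d(Halim,Rhea) = 2.

2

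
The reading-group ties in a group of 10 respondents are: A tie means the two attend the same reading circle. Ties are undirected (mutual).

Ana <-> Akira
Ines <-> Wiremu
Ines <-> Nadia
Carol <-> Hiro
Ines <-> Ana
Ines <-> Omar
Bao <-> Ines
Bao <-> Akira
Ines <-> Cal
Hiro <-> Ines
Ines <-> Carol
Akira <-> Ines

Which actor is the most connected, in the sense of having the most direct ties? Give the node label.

Degrees — Akira:3, Ana:2, Bao:2, Cal:1, Carol:2, Hiro:2, Ines:9, Nadia:1, Omar:1, Wiremu:1.
The maximum is 9, attained only by Ines.

Ines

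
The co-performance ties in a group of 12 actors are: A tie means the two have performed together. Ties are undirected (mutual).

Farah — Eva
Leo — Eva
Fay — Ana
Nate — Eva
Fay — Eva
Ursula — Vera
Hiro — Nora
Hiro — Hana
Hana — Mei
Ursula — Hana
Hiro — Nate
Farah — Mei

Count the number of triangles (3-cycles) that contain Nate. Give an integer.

Nate's neighbors are Eva and Hiro, but none of them are tied to each other, so no triangle contains Nate.

0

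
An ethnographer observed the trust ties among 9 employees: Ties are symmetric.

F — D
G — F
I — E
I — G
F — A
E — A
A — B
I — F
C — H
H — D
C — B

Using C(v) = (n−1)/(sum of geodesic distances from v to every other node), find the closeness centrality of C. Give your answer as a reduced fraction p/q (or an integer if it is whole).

Distances from C: A:2, B:1, D:2, E:3, F:3, G:4, H:1, I:4. Sum = 20.
n = 9, so closeness = 8/20 = 2/5.

2/5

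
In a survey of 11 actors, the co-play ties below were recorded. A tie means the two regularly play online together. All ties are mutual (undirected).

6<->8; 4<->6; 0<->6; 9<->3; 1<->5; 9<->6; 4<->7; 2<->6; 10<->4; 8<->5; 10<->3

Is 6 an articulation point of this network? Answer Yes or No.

Removing 6 leaves {3, 4, 7, 9, and 10} with no path to {1, 5, and 8}, so the network splits into 4 components. 6 is a cut vertex.

Yes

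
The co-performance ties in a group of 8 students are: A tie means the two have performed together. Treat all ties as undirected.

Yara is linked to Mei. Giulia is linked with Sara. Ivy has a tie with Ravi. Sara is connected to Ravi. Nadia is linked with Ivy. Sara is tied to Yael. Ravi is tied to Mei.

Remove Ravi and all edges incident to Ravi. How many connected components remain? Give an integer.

3

Without Ravi, the remaining ties split the others into: {Giulia, Sara, Yael}; {Ivy, Nadia}; {Mei, Yara}.
That's 3 separate components.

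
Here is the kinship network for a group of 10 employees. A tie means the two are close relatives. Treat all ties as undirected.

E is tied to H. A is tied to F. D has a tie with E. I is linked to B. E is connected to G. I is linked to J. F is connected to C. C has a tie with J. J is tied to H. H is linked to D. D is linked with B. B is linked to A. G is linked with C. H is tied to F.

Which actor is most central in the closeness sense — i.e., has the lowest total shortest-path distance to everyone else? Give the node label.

H

Farness (sum of distances to all others) for each node — A:19, B:17, C:17, D:16, E:17, F:16, G:19, H:14, I:19, J:16.
The smallest farness is 14, for H, so H has the highest closeness.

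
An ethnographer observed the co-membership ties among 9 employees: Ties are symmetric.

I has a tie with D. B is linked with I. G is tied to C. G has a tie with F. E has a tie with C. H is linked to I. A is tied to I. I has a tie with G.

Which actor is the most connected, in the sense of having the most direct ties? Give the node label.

Degrees — A:1, B:1, C:2, D:1, E:1, F:1, G:3, H:1, I:5.
The maximum is 5, attained only by I.

I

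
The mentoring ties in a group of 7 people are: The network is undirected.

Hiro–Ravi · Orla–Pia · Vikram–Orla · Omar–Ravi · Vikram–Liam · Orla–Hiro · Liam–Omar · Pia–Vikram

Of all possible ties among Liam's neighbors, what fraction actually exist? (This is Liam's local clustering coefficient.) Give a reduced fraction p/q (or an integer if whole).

Liam's neighbors: Omar and Vikram (k = 2).
Possible neighbor pairs: C(2,2) = 1. Edges among them: none → e = 0.
Clustering(Liam) = 0/1.

0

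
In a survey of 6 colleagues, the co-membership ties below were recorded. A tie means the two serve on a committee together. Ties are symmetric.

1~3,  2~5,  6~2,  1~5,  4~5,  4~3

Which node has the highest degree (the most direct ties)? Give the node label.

Degrees — 1:2, 2:2, 3:2, 4:2, 5:3, 6:1.
The maximum is 3, attained only by 5.

5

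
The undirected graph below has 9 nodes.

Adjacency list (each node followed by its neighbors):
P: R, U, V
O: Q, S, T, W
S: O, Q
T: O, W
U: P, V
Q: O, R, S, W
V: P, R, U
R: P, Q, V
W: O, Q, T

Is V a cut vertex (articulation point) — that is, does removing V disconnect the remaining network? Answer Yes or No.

Even without V, every remaining node can still reach every other (the residual graph is connected), so V is not a cut vertex.

No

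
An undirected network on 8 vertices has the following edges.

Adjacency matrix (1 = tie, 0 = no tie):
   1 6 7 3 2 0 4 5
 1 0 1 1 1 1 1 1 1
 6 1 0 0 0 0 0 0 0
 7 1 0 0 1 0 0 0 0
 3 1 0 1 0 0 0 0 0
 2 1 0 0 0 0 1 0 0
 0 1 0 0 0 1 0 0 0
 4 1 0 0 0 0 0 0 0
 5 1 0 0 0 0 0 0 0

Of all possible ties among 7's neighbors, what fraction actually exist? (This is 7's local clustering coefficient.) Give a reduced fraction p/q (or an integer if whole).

7's neighbors: 1 and 3 (k = 2).
Possible neighbor pairs: C(2,2) = 1. Edges among them: 1–3 → e = 1.
Clustering(7) = 1/1.

1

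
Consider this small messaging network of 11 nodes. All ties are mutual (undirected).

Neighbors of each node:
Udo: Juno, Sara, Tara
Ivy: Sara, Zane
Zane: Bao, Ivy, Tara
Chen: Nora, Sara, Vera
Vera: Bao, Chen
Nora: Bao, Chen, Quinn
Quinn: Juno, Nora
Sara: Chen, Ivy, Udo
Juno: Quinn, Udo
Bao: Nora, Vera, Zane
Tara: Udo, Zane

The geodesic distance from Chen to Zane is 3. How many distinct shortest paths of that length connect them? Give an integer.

3

The shortest distance is 3. The length-3 paths are: Chen–Nora–Bao–Zane; Chen–Vera–Bao–Zane; Chen–Sara–Ivy–Zane.
That gives 3 distinct shortest paths.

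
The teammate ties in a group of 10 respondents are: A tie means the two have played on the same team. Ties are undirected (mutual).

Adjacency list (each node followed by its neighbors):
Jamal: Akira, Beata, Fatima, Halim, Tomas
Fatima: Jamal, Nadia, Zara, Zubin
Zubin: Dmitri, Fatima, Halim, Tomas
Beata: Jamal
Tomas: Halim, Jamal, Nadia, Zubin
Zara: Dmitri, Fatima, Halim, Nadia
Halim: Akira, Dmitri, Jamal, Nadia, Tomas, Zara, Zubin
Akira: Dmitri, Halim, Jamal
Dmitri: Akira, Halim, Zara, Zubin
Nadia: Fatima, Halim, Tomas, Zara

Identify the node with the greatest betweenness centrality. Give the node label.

Jamal

Unnormalized betweenness of each node: Akira:1, Beata:0, Dmitri:4/3, Fatima:3, Halim:8, Jamal:121/12, Nadia:13/12, Tomas:5/3, Zara:5/4, Zubin:19/12.
Jamal has the largest value, 121/12, making it the main broker — the node through which the most shortest paths run.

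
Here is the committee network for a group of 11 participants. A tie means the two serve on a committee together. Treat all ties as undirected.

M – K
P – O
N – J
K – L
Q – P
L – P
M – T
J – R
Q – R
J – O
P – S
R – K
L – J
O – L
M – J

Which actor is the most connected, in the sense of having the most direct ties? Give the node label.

J

Degrees — J:5, K:3, L:4, M:3, N:1, O:3, P:4, Q:2, R:3, S:1, T:1.
The maximum is 5, attained only by J.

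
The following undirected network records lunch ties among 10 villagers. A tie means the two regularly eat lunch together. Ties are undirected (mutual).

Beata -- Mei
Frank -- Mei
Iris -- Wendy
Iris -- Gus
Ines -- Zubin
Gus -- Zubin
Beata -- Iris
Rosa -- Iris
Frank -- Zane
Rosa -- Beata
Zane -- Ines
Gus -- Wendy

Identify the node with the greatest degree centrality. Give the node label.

Iris

Degrees — Beata:3, Frank:2, Gus:3, Ines:2, Iris:4, Mei:2, Rosa:2, Wendy:2, Zane:2, Zubin:2.
The maximum is 4, attained only by Iris.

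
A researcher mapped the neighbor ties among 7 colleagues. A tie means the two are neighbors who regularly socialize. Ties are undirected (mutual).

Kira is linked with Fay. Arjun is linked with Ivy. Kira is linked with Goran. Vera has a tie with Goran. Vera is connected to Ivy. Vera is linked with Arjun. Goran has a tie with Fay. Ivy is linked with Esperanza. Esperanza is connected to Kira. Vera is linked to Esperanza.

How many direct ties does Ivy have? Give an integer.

3

Ivy is directly tied to Arjun, Esperanza, and Vera. That is 3 neighbors, so the degree of Ivy is 3.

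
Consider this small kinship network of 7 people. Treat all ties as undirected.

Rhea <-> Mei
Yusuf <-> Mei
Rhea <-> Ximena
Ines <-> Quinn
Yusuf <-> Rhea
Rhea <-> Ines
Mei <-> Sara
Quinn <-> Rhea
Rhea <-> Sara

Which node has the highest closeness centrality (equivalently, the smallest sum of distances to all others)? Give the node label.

Rhea

Farness (sum of distances to all others) for each node — Ines:10, Mei:9, Quinn:10, Rhea:6, Sara:10, Ximena:11, Yusuf:10.
The smallest farness is 6, for Rhea, so Rhea has the highest closeness.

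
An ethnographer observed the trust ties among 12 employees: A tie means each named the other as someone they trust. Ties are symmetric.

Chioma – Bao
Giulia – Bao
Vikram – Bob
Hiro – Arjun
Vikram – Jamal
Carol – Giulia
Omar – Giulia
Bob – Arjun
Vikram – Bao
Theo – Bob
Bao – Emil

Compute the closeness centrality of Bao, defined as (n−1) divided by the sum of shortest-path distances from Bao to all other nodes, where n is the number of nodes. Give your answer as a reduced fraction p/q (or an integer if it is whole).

Distances from Bao: Arjun:3, Bob:2, Carol:2, Chioma:1, Emil:1, Giulia:1, Hiro:4, Jamal:2, Omar:2, Theo:3, Vikram:1. Sum = 22.
n = 12, so closeness = 11/22 = 1/2.

1/2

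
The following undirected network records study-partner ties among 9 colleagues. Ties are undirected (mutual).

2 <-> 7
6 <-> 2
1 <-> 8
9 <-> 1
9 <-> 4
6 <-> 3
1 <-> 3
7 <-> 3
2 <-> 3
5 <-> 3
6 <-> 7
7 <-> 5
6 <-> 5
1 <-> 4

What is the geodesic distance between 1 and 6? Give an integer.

2

One shortest route is 1 – 3 – 6, which uses 2 edges, and 1 and 6 are not directly tied, so nothing shorter exists. So d(1,6) = 2.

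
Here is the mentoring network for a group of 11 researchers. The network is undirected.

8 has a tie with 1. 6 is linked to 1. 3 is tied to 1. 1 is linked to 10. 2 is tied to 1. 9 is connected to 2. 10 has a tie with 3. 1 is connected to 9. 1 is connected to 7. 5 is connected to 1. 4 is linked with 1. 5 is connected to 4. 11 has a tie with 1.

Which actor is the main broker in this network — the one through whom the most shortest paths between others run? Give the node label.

Unnormalized betweenness of each node: 1:42, 2:0, 3:0, 4:0, 5:0, 6:0, 7:0, 8:0, 9:0, 10:0, 11:0.
1 has the largest value, 42, making it the main broker — the node through which the most shortest paths run.

1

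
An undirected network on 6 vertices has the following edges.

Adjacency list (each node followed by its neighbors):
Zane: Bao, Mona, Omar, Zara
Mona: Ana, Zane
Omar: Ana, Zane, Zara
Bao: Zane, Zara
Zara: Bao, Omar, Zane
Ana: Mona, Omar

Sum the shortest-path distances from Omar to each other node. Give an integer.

7

Distances from Omar: Ana:1, Bao:2, Mona:2, Zane:1, Zara:1.
Sum = 1 + 2 + 2 + 1 + 1 = 7.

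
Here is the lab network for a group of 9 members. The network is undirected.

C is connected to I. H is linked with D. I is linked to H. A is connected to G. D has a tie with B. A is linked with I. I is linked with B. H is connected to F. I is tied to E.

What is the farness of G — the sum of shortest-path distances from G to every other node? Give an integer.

Distances from G: A:1, B:3, C:3, D:4, E:3, F:4, H:3, I:2.
Sum = 1 + 3 + 3 + 4 + 3 + 4 + 3 + 2 = 23.

23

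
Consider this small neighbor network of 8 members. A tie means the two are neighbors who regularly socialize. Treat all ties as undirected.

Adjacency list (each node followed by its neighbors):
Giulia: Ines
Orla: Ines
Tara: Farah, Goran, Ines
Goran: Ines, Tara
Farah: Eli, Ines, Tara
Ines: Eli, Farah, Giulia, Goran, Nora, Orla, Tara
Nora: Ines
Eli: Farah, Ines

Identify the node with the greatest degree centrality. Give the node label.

Ines

Degrees — Eli:2, Farah:3, Giulia:1, Goran:2, Ines:7, Nora:1, Orla:1, Tara:3.
The maximum is 7, attained only by Ines.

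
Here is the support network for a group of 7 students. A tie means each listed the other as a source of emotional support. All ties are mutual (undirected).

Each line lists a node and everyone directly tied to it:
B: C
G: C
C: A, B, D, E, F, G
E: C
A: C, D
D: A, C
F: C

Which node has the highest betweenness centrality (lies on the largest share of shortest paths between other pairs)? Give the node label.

Unnormalized betweenness of each node: A:0, B:0, C:14, D:0, E:0, F:0, G:0.
C has the largest value, 14, making it the main broker — the node through which the most shortest paths run.

C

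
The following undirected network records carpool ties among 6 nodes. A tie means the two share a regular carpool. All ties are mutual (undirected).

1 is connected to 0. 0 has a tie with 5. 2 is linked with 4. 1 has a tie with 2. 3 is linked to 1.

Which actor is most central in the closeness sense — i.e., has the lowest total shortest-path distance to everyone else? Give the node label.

Farness (sum of distances to all others) for each node — 0:9, 1:7, 2:9, 3:11, 4:13, 5:13.
The smallest farness is 7, for 1, so 1 has the highest closeness.

1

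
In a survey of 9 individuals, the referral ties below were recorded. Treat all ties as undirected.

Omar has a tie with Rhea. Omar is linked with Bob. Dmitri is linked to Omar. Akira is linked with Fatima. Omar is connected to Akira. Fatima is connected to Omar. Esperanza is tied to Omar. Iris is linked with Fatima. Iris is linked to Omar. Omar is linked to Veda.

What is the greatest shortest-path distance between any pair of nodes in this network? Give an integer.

Eccentricity of each node (its greatest distance to any other): Akira:2, Bob:2, Dmitri:2, Esperanza:2, Fatima:2, Iris:2, Omar:1, Rhea:2, Veda:2.
The maximum eccentricity is 2, realized for instance by the pair Rhea–Akira via Rhea – Omar – Akira. So the diameter is 2.

2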